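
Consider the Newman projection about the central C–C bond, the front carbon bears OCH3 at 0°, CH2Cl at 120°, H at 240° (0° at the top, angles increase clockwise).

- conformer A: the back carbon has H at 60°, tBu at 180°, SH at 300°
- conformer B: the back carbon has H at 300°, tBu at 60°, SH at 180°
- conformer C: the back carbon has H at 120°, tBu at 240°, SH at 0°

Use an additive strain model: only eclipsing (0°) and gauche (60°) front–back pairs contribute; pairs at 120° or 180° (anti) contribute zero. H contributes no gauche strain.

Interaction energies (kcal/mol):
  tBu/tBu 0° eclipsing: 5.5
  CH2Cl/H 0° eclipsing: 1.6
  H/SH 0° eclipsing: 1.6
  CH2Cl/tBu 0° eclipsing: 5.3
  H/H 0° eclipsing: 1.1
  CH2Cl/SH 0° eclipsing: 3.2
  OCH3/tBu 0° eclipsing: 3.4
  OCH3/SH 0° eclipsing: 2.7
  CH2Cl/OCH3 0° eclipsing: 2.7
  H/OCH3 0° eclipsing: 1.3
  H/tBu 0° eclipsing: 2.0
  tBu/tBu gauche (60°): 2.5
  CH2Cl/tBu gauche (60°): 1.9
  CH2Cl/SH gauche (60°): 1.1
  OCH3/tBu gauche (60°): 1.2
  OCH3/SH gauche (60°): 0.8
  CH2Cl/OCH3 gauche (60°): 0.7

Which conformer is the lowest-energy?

A

A (staggered): OCH3(0°)/SH(300°) gauche 0.8; CH2Cl(120°)/tBu(180°) gauche 1.9 → 2.7 kcal/mol.
B (staggered): OCH3(0°)/tBu(60°) gauche 1.2; CH2Cl(120°)/tBu(60°) gauche 1.9; CH2Cl(120°)/SH(180°) gauche 1.1 → 4.2 kcal/mol.
C (eclipsed): OCH3(0°)/SH(0°) eclipsed 2.7; CH2Cl(120°)/H(120°) eclipsed 1.6; H(240°)/tBu(240°) eclipsed 2.0 → 6.3 kcal/mol.
A has the lowest total (2.7 kcal/mol).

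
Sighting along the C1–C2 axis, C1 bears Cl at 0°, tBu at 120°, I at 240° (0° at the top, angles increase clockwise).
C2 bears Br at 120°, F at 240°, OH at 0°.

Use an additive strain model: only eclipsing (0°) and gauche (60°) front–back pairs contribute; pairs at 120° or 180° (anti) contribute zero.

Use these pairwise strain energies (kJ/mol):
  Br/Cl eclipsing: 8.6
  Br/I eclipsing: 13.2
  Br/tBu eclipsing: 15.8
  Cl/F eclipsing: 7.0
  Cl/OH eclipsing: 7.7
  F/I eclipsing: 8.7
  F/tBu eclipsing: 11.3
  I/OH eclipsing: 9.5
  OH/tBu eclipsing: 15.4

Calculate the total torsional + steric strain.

32.2 kJ/mol

This conformer is eclipsed. Cl at 0° is eclipsed with OH at 0° (7.7); tBu at 120° is eclipsed with Br at 120° (15.8); I at 240° is eclipsed with F at 240° (8.7). Total 32.2 kJ/mol.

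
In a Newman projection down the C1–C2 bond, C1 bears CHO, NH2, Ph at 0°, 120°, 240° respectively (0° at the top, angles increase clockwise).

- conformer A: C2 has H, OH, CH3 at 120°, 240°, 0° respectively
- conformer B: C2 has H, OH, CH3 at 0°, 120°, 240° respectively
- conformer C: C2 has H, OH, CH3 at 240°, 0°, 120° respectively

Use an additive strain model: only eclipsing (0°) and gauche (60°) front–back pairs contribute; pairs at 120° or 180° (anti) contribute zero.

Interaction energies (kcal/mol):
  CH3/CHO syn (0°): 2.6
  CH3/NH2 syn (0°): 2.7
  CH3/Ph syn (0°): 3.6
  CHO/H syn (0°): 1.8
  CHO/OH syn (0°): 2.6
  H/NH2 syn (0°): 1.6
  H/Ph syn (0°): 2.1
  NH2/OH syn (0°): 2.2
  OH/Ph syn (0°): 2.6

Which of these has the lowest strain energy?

A is eclipsed. CHO at 0° is eclipsed with CH3 at 0° (2.6); NH2 at 120° is eclipsed with H at 120° (1.6); Ph at 240° is eclipsed with OH at 240° (2.6). Total 6.8 kcal/mol.
B is eclipsed. CHO at 0° is eclipsed with H at 0° (1.8); NH2 at 120° is eclipsed with OH at 120° (2.2); Ph at 240° is eclipsed with CH3 at 240° (3.6). Total 7.6 kcal/mol.
C is eclipsed. CHO at 0° is eclipsed with OH at 0° (2.6); NH2 at 120° is eclipsed with CH3 at 120° (2.7); Ph at 240° is eclipsed with H at 240° (2.1). Total 7.4 kcal/mol.
A has the lowest total (6.8 kcal/mol).

A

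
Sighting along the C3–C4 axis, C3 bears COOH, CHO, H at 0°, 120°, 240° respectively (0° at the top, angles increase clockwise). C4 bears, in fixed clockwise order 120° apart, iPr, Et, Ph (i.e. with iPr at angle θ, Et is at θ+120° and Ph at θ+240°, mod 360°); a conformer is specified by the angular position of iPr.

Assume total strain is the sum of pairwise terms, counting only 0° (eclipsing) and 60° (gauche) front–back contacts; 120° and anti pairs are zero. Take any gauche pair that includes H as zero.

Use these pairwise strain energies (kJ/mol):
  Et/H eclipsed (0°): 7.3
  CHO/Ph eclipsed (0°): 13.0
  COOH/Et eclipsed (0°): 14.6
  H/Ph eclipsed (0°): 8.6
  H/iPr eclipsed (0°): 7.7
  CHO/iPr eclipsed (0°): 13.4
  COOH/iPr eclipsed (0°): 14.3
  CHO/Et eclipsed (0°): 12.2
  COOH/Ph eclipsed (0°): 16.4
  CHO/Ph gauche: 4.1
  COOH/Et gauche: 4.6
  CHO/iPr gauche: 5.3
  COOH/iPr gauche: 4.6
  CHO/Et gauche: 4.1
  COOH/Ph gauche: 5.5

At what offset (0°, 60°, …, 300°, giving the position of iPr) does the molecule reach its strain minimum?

iPr at 0° is eclipsed. COOH at 0° is eclipsed with iPr at 0° (14.3); CHO at 120° is eclipsed with Et at 120° (12.2); H at 240° is eclipsed with Ph at 240° (8.6). Total 35.1 kJ/mol.
iPr at 60° is staggered. COOH at 0° is gauche with iPr at 60° (4.6); COOH at 0° is gauche with Ph at 300° (5.5); CHO at 120° is gauche with iPr at 60° (5.3); CHO at 120° is gauche with Et at 180° (4.1). Total 19.5 kJ/mol.
iPr at 120° is eclipsed. COOH at 0° is eclipsed with Ph at 0° (16.4); CHO at 120° is eclipsed with iPr at 120° (13.4); H at 240° is eclipsed with Et at 240° (7.3). Total 37.1 kJ/mol.
iPr at 180° is staggered. COOH at 0° is gauche with Et at 300° (4.6); COOH at 0° is gauche with Ph at 60° (5.5); CHO at 120° is gauche with iPr at 180° (5.3); CHO at 120° is gauche with Ph at 60° (4.1). Total 19.5 kJ/mol.
iPr at 240° is eclipsed. COOH at 0° is eclipsed with Et at 0° (14.6); CHO at 120° is eclipsed with Ph at 120° (13.0); H at 240° is eclipsed with iPr at 240° (7.7). Total 35.3 kJ/mol.
iPr at 300° is staggered. COOH at 0° is gauche with iPr at 300° (4.6); COOH at 0° is gauche with Et at 60° (4.6); CHO at 120° is gauche with Et at 60° (4.1); CHO at 120° is gauche with Ph at 180° (4.1). Total 17.4 kJ/mol.
The minimum (17.4 kJ/mol) occurs with iPr at 300°.

300°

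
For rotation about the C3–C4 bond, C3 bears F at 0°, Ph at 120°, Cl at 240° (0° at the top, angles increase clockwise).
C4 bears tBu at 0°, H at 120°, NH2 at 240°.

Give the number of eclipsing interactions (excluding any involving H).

Non-H eclipsing pairs: F(0°)/tBu(0°); Cl(240°)/NH2(240°) — 2 interactions.

2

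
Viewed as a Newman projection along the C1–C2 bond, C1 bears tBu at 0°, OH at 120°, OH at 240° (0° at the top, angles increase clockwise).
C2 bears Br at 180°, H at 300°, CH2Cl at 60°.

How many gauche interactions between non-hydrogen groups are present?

Non-H gauche pairs: tBu(0°)/CH2Cl(60°); OH(120°)/Br(180°); OH(120°)/CH2Cl(60°); OH(240°)/Br(180°) — 4 interactions.

4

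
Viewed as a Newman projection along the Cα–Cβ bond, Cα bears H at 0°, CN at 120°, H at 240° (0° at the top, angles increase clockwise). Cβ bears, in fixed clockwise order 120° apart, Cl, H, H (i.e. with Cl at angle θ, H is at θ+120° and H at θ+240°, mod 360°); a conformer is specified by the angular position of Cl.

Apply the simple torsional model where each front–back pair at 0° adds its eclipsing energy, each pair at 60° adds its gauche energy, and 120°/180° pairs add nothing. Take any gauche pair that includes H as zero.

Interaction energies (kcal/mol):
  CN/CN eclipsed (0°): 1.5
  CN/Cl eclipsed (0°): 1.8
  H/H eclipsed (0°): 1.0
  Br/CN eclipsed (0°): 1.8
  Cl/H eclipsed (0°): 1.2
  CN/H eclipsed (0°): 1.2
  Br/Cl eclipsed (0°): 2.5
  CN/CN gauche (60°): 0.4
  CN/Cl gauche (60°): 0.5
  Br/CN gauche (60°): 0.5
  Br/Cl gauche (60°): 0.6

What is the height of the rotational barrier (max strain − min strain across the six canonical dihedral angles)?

Cl at 0° is eclipsed. H at 0° is eclipsed with Cl at 0° (1.2); CN at 120° is eclipsed with H at 120° (1.2); H at 240° is eclipsed with H at 240° (1.0). Total 3.4 kcal/mol.
Cl at 60° is staggered. CN at 120° is gauche with Cl at 60° (0.5). Total 0.5 kcal/mol.
Cl at 120° is eclipsed. H at 0° is eclipsed with H at 0° (1.0); CN at 120° is eclipsed with Cl at 120° (1.8); H at 240° is eclipsed with H at 240° (1.0). Total 3.8 kcal/mol.
Cl at 180° is staggered. CN at 120° is gauche with Cl at 180° (0.5). Total 0.5 kcal/mol.
Cl at 240° is eclipsed. H at 0° is eclipsed with H at 0° (1.0); CN at 120° is eclipsed with H at 120° (1.2); H at 240° is eclipsed with Cl at 240° (1.2). Total 3.4 kcal/mol.
Cl at 300° (staggered): no non-H gauche contacts → 0.0 kcal/mol.
Max at 120° (3.8 kcal/mol), min at 300° (0.0 kcal/mol); barrier = 3.8 kcal/mol.

3.8 kcal/mol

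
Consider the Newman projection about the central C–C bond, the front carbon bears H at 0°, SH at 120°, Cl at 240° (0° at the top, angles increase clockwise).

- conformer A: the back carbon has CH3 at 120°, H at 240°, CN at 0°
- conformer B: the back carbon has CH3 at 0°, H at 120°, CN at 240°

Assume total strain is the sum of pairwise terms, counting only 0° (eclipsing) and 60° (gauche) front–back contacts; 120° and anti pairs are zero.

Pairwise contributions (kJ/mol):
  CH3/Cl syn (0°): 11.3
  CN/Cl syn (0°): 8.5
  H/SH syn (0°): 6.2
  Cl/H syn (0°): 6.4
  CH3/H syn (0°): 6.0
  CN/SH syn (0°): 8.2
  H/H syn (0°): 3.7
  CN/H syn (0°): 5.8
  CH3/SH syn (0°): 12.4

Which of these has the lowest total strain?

B

A is eclipsed. H at 0° is eclipsed with CN at 0° (5.8); SH at 120° is eclipsed with CH3 at 120° (12.4); Cl at 240° is eclipsed with H at 240° (6.4). Total 24.6 kJ/mol.
B is eclipsed. H at 0° is eclipsed with CH3 at 0° (6.0); SH at 120° is eclipsed with H at 120° (6.2); Cl at 240° is eclipsed with CN at 240° (8.5). Total 20.7 kJ/mol.
B has the lowest total (20.7 kJ/mol).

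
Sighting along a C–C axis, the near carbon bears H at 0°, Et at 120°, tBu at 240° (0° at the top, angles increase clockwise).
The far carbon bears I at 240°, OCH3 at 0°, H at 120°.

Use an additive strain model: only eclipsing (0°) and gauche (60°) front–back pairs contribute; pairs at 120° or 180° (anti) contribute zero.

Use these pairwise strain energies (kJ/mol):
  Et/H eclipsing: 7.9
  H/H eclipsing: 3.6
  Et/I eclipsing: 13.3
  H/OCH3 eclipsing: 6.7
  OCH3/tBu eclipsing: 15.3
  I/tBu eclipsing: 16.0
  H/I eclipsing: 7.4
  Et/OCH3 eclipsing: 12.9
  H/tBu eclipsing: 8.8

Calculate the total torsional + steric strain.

This conformer (eclipsed): H(0°)/OCH3(0°) eclipsed 6.7; Et(120°)/H(120°) eclipsed 7.9; tBu(240°)/I(240°) eclipsed 16.0 → 30.6 kJ/mol.

30.6 kJ/mol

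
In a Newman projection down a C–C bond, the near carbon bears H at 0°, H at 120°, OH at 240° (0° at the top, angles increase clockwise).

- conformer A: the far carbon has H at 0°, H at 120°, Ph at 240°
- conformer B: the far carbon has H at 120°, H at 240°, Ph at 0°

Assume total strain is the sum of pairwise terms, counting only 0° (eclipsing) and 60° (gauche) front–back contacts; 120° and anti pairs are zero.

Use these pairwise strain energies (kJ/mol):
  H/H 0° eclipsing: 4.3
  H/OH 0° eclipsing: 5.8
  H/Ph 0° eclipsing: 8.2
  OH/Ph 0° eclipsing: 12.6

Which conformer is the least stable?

A is eclipsed. H at 0° is eclipsed with H at 0° (4.3); H at 120° is eclipsed with H at 120° (4.3); OH at 240° is eclipsed with Ph at 240° (12.6). Total 21.2 kJ/mol.
B is eclipsed. H at 0° is eclipsed with Ph at 0° (8.2); H at 120° is eclipsed with H at 120° (4.3); OH at 240° is eclipsed with H at 240° (5.8). Total 18.3 kJ/mol.
A has the highest total (21.2 kJ/mol).

A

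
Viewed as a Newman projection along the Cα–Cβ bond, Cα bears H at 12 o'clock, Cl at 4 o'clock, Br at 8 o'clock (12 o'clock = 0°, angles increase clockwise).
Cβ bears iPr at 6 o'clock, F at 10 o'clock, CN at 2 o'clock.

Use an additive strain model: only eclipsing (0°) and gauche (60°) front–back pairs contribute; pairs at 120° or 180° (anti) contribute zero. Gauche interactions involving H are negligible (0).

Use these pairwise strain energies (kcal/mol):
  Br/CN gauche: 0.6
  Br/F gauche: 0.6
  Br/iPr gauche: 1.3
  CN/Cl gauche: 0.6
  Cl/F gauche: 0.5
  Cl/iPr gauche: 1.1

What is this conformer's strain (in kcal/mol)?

This conformer (staggered): Cl–iPr gauche, Cl–CN gauche, Br–iPr gauche, Br–F gauche; 1.1 + 0.6 + 1.3 + 0.6 = 3.6 kcal/mol.

3.6 kcal/mol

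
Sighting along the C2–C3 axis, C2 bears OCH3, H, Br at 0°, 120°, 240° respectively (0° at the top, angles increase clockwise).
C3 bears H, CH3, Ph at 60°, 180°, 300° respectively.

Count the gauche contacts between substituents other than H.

Non-H gauche pairs: OCH3(0°)/Ph(300°); Br(240°)/CH3(180°); Br(240°)/Ph(300°) — 3 interactions.

3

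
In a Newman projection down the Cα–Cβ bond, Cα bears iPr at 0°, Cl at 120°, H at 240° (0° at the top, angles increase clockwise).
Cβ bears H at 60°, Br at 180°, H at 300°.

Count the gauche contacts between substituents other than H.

Non-H gauche pairs: Cl(120°)/Br(180°) — 1 interaction.

1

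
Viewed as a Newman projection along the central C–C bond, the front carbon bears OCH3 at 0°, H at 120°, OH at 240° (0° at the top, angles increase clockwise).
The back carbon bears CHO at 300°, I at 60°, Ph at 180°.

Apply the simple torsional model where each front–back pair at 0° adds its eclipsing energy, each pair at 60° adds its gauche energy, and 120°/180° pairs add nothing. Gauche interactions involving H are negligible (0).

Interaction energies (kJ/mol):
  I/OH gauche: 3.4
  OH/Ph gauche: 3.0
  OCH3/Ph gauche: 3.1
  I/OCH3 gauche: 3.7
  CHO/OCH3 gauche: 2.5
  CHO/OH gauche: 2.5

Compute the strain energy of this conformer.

11.7 kJ/mol

This conformer (staggered): OCH3–CHO gauche, OCH3–I gauche, OH–CHO gauche, OH–Ph gauche; 2.5 + 3.7 + 2.5 + 3.0 = 11.7 kJ/mol.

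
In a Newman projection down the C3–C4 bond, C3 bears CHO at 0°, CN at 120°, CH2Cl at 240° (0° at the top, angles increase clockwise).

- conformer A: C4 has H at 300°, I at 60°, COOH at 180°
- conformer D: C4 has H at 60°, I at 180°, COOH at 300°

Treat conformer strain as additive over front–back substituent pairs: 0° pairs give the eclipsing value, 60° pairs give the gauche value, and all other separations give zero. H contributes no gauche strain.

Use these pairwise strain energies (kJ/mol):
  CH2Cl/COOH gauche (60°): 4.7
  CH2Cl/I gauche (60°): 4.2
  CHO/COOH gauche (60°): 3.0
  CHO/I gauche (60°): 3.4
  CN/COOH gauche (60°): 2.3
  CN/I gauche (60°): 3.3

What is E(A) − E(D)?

A (staggered): CHO–I gauche, CN–I gauche, CN–COOH gauche, CH2Cl–COOH gauche; 3.4 + 3.3 + 2.3 + 4.7 = 13.7 kJ/mol.
D (staggered): CHO–COOH gauche, CN–I gauche, CH2Cl–I gauche, CH2Cl–COOH gauche; 3.0 + 3.3 + 4.2 + 4.7 = 15.2 kJ/mol.
E(A) − E(D) = 13.7 − 15.2 = -1.5 kJ/mol.

-1.5 kJ/mol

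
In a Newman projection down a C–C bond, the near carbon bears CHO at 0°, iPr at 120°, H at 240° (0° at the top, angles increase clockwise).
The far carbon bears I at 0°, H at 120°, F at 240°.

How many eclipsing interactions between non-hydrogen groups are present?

1

Non-H eclipsing pairs: CHO(0°)/I(0°) — 1 interaction.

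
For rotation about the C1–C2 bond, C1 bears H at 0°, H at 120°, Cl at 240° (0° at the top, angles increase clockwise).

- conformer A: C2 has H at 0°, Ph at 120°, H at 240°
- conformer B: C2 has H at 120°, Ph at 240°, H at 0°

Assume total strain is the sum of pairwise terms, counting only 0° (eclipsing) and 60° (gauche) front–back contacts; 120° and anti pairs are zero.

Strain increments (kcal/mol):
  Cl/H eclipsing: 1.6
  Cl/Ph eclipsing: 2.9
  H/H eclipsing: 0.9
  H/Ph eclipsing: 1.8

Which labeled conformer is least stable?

A is eclipsed. H at 0° is eclipsed with H at 0° (0.9); H at 120° is eclipsed with Ph at 120° (1.8); Cl at 240° is eclipsed with H at 240° (1.6). Total 4.3 kcal/mol.
B is eclipsed. H at 0° is eclipsed with H at 0° (0.9); H at 120° is eclipsed with H at 120° (0.9); Cl at 240° is eclipsed with Ph at 240° (2.9). Total 4.7 kcal/mol.
B has the highest total (4.7 kcal/mol).

B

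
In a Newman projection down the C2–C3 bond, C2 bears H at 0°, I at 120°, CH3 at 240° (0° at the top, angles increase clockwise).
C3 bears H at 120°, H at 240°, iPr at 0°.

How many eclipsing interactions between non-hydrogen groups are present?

0

Every eclipsing pair involves H, so the count is 0.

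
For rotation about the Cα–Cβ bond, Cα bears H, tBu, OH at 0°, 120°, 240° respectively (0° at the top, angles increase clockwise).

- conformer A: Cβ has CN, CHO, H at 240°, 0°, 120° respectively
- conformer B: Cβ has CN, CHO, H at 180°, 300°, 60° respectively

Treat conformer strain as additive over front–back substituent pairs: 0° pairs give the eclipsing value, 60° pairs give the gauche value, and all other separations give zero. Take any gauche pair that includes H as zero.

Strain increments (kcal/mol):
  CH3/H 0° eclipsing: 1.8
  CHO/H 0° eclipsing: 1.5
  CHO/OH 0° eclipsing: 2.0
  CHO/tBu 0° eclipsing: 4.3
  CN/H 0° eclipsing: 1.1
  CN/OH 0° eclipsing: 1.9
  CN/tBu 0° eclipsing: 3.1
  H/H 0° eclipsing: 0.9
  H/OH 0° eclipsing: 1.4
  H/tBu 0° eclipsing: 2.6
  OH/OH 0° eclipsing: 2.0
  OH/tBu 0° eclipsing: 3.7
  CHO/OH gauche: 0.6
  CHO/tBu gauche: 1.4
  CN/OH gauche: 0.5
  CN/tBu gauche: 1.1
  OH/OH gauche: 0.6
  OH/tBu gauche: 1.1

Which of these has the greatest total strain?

A

A (eclipsed): H–CHO eclipsed, tBu–H eclipsed, OH–CN eclipsed; 1.5 + 2.6 + 1.9 = 6.0 kcal/mol.
B (staggered): tBu–CN gauche, OH–CN gauche, OH–CHO gauche; 1.1 + 0.5 + 0.6 = 2.2 kcal/mol.
A has the highest total (6.0 kcal/mol).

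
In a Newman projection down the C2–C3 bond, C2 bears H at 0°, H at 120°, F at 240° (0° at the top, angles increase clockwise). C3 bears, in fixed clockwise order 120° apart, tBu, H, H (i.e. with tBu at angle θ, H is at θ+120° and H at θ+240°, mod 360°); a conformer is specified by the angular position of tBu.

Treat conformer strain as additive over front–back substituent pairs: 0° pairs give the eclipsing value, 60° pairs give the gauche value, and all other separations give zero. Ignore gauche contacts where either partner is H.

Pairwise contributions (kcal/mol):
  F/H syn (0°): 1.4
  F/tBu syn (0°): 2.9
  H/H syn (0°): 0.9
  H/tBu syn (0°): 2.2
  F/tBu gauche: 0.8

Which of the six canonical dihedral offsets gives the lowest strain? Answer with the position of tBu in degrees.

60°

tBu at 0° is eclipsed. H at 0° is eclipsed with tBu at 0° (2.2); H at 120° is eclipsed with H at 120° (0.9); F at 240° is eclipsed with H at 240° (1.4). Total 4.5 kcal/mol.
tBu at 60° (staggered): no non-H gauche contacts → 0.0 kcal/mol.
tBu at 120° is eclipsed. H at 0° is eclipsed with H at 0° (0.9); H at 120° is eclipsed with tBu at 120° (2.2); F at 240° is eclipsed with H at 240° (1.4). Total 4.5 kcal/mol.
tBu at 180° is staggered. F at 240° is gauche with tBu at 180° (0.8). Total 0.8 kcal/mol.
tBu at 240° is eclipsed. H at 0° is eclipsed with H at 0° (0.9); H at 120° is eclipsed with H at 120° (0.9); F at 240° is eclipsed with tBu at 240° (2.9). Total 4.7 kcal/mol.
tBu at 300° is staggered. F at 240° is gauche with tBu at 300° (0.8). Total 0.8 kcal/mol.
The minimum (0.0 kcal/mol) occurs with tBu at 60°.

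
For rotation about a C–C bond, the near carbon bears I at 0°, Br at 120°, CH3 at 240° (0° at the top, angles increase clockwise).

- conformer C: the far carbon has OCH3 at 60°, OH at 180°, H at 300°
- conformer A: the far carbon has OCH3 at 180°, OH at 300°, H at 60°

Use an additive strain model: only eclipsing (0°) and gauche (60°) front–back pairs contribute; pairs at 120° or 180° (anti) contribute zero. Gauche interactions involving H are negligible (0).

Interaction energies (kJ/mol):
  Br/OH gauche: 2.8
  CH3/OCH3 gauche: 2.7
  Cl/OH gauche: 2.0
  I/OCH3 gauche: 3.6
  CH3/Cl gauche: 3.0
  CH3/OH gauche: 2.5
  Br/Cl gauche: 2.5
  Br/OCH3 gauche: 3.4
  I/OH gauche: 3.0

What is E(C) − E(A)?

+0.7 kJ/mol

C (staggered): I–OCH3 gauche, Br–OCH3 gauche, Br–OH gauche, CH3–OH gauche; 3.6 + 3.4 + 2.8 + 2.5 = 12.3 kJ/mol.
A (staggered): I–OH gauche, Br–OCH3 gauche, CH3–OCH3 gauche, CH3–OH gauche; 3.0 + 3.4 + 2.7 + 2.5 = 11.6 kJ/mol.
E(C) − E(A) = 12.3 − 11.6 = +0.7 kJ/mol.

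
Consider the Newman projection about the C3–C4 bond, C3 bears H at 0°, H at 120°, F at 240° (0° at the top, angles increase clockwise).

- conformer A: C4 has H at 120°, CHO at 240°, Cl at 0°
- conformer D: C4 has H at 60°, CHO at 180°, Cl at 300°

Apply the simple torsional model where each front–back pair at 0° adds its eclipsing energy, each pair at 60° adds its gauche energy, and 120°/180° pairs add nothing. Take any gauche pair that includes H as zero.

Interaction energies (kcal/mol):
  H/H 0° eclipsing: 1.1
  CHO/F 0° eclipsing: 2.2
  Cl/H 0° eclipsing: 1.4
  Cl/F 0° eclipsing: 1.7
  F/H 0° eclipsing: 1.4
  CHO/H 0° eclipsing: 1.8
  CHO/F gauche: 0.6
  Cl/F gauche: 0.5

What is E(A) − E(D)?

A is eclipsed. H at 0° is eclipsed with Cl at 0° (1.4); H at 120° is eclipsed with H at 120° (1.1); F at 240° is eclipsed with CHO at 240° (2.2). Total 4.7 kcal/mol.
D is staggered. F at 240° is gauche with CHO at 180° (0.6); F at 240° is gauche with Cl at 300° (0.5). Total 1.1 kcal/mol.
E(A) − E(D) = 4.7 − 1.1 = +3.6 kcal/mol.

+3.6 kcal/mol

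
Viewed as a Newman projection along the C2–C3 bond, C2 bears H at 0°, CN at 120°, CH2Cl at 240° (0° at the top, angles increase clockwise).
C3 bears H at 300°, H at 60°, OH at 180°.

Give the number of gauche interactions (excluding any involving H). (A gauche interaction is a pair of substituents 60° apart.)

Non-H gauche pairs: CN(120°)/OH(180°); CH2Cl(240°)/OH(180°) — 2 interactions.

2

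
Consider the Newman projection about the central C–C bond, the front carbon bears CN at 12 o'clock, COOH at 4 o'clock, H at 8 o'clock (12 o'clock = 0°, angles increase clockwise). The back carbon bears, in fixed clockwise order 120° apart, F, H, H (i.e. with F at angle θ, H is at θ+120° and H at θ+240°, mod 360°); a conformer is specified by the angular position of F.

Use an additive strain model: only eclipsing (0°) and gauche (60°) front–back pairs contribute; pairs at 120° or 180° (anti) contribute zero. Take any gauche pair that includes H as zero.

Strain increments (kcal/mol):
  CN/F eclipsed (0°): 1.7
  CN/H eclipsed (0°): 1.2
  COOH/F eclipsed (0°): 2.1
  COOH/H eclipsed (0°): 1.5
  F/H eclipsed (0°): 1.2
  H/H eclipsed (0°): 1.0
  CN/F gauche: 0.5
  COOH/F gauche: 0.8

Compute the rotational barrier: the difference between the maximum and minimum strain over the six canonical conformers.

3.8 kcal/mol

F at 0° (eclipsed): CN(0°)/F(0°) eclipsed 1.7; COOH(120°)/H(120°) eclipsed 1.5; H(240°)/H(240°) eclipsed 1.0 → 4.2 kcal/mol.
F at 60° (staggered): CN(0°)/F(60°) gauche 0.5; COOH(120°)/F(60°) gauche 0.8 → 1.3 kcal/mol.
F at 120° (eclipsed): CN(0°)/H(0°) eclipsed 1.2; COOH(120°)/F(120°) eclipsed 2.1; H(240°)/H(240°) eclipsed 1.0 → 4.3 kcal/mol.
F at 180° (staggered): COOH(120°)/F(180°) gauche 0.8 → 0.8 kcal/mol.
F at 240° (eclipsed): CN(0°)/H(0°) eclipsed 1.2; COOH(120°)/H(120°) eclipsed 1.5; H(240°)/F(240°) eclipsed 1.2 → 3.9 kcal/mol.
F at 300° (staggered): CN(0°)/F(300°) gauche 0.5 → 0.5 kcal/mol.
Max at 120° (4.3 kcal/mol), min at 300° (0.5 kcal/mol); barrier = 3.8 kcal/mol.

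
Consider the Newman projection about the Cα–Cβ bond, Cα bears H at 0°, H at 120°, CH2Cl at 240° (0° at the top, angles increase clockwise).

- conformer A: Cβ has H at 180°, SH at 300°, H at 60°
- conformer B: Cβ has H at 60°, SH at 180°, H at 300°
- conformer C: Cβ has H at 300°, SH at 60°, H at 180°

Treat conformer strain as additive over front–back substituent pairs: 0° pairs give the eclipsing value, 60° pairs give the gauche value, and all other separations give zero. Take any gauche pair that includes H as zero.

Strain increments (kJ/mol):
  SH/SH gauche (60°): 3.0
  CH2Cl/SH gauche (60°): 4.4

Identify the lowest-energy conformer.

A is staggered. CH2Cl at 240° is gauche with SH at 300° (4.4). Total 4.4 kJ/mol.
B is staggered. CH2Cl at 240° is gauche with SH at 180° (4.4). Total 4.4 kJ/mol.
C (staggered): no non-H gauche contacts → 0.0 kJ/mol.
C has the lowest total (0.0 kJ/mol).

C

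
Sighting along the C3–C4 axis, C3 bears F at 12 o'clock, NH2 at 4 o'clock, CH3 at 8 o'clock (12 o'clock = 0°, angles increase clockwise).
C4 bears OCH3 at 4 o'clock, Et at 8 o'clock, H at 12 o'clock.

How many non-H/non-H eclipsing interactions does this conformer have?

Non-H eclipsing pairs: NH2(120°)/OCH3(120°); CH3(240°)/Et(240°) — 2 interactions.

2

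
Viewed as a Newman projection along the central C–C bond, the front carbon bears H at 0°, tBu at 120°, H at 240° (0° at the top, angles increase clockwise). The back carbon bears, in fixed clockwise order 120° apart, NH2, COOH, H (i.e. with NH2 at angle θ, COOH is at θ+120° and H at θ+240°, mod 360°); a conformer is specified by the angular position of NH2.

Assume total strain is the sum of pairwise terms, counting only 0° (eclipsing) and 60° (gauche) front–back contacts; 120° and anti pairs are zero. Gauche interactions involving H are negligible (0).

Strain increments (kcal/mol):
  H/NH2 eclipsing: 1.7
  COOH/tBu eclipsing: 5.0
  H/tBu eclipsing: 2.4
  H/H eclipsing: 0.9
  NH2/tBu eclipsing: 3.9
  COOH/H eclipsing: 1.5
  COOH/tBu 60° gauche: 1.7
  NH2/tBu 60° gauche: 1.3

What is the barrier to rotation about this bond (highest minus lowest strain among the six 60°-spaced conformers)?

NH2 at 0° (eclipsed): H(0°)/NH2(0°) eclipsed 1.7; tBu(120°)/COOH(120°) eclipsed 5.0; H(240°)/H(240°) eclipsed 0.9 → 7.6 kcal/mol.
NH2 at 60° (staggered): tBu(120°)/NH2(60°) gauche 1.3; tBu(120°)/COOH(180°) gauche 1.7 → 3.0 kcal/mol.
NH2 at 120° (eclipsed): H(0°)/H(0°) eclipsed 0.9; tBu(120°)/NH2(120°) eclipsed 3.9; H(240°)/COOH(240°) eclipsed 1.5 → 6.3 kcal/mol.
NH2 at 180° (staggered): tBu(120°)/NH2(180°) gauche 1.3 → 1.3 kcal/mol.
NH2 at 240° (eclipsed): H(0°)/COOH(0°) eclipsed 1.5; tBu(120°)/H(120°) eclipsed 2.4; H(240°)/NH2(240°) eclipsed 1.7 → 5.6 kcal/mol.
NH2 at 300° (staggered): tBu(120°)/COOH(60°) gauche 1.7 → 1.7 kcal/mol.
Max at 0° (7.6 kcal/mol), min at 180° (1.3 kcal/mol); barrier = 6.3 kcal/mol.

6.3 kcal/mol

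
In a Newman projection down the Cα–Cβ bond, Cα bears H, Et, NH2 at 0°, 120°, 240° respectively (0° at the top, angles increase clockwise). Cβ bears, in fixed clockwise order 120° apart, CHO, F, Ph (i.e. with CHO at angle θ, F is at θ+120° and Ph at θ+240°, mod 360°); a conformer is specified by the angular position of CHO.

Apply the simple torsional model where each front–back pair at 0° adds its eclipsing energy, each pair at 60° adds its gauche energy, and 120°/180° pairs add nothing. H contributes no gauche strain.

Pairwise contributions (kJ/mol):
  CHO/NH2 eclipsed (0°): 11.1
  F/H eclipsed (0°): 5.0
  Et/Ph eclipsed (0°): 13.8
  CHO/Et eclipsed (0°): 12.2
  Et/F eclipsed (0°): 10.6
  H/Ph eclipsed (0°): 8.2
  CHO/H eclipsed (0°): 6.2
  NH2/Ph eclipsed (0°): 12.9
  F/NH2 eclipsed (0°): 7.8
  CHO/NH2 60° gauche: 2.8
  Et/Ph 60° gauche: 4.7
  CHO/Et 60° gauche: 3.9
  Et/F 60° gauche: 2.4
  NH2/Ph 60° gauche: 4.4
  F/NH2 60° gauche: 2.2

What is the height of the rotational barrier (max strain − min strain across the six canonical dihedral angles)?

17.0 kJ/mol

CHO at 0° (eclipsed): H–CHO eclipsed, Et–F eclipsed, NH2–Ph eclipsed; 6.2 + 10.6 + 12.9 = 29.7 kJ/mol.
CHO at 60° (staggered): Et–CHO gauche, Et–F gauche, NH2–F gauche, NH2–Ph gauche; 3.9 + 2.4 + 2.2 + 4.4 = 12.9 kJ/mol.
CHO at 120° (eclipsed): H–Ph eclipsed, Et–CHO eclipsed, NH2–F eclipsed; 8.2 + 12.2 + 7.8 = 28.2 kJ/mol.
CHO at 180° (staggered): Et–CHO gauche, Et–Ph gauche, NH2–CHO gauche, NH2–F gauche; 3.9 + 4.7 + 2.8 + 2.2 = 13.6 kJ/mol.
CHO at 240° (eclipsed): H–F eclipsed, Et–Ph eclipsed, NH2–CHO eclipsed; 5.0 + 13.8 + 11.1 = 29.9 kJ/mol.
CHO at 300° (staggered): Et–F gauche, Et–Ph gauche, NH2–CHO gauche, NH2–Ph gauche; 2.4 + 4.7 + 2.8 + 4.4 = 14.3 kJ/mol.
Max at 240° (29.9 kJ/mol), min at 60° (12.9 kJ/mol); barrier = 17.0 kJ/mol.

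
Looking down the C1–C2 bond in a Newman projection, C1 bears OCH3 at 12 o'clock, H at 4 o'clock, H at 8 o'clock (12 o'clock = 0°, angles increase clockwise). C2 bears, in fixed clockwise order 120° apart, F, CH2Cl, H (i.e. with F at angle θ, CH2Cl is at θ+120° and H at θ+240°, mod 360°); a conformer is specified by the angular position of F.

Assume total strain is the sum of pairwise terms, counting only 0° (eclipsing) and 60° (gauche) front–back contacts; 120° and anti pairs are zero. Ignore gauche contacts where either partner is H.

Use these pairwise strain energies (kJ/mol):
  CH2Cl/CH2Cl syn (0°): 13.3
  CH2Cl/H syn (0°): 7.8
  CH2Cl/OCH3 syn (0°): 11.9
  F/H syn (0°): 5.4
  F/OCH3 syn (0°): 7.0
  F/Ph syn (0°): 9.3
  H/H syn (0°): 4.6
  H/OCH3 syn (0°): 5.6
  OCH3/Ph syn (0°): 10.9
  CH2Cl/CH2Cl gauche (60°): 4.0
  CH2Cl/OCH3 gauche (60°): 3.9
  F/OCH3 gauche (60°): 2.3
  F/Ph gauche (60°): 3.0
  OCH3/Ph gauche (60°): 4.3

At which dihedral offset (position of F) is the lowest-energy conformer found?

60°

F at 0° (eclipsed): OCH3–F eclipsed, H–CH2Cl eclipsed, H–H eclipsed; 7.0 + 7.8 + 4.6 = 19.4 kJ/mol.
F at 60° (staggered): OCH3–F gauche; 2.3 = 2.3 kJ/mol.
F at 120° (eclipsed): OCH3–H eclipsed, H–F eclipsed, H–CH2Cl eclipsed; 5.6 + 5.4 + 7.8 = 18.8 kJ/mol.
F at 180° (staggered): OCH3–CH2Cl gauche; 3.9 = 3.9 kJ/mol.
F at 240° (eclipsed): OCH3–CH2Cl eclipsed, H–H eclipsed, H–F eclipsed; 11.9 + 4.6 + 5.4 = 21.9 kJ/mol.
F at 300° (staggered): OCH3–F gauche, OCH3–CH2Cl gauche; 2.3 + 3.9 = 6.2 kJ/mol.
The minimum (2.3 kJ/mol) occurs with F at 60°.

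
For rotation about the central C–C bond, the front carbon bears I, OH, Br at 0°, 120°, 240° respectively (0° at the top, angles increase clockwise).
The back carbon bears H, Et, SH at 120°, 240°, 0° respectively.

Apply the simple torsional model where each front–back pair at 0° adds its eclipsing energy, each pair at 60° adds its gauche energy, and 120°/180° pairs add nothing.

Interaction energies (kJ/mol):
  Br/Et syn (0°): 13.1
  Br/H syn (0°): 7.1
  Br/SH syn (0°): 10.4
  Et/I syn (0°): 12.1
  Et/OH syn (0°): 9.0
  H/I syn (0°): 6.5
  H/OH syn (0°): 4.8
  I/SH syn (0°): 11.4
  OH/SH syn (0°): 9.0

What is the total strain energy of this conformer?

This conformer (eclipsed): I–SH eclipsed, OH–H eclipsed, Br–Et eclipsed; 11.4 + 4.8 + 13.1 = 29.3 kJ/mol.

29.3 kJ/mol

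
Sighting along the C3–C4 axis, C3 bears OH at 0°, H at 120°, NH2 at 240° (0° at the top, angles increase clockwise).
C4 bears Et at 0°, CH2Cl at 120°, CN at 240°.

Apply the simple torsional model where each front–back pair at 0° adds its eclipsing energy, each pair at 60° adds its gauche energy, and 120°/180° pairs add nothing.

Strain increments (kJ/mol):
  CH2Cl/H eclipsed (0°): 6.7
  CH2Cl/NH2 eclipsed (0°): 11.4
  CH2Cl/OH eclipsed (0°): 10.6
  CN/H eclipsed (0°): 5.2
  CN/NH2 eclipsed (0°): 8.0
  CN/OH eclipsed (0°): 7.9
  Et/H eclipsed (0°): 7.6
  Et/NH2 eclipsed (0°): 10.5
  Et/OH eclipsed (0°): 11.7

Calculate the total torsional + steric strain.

This conformer (eclipsed): OH(0°)/Et(0°) eclipsed 11.7; H(120°)/CH2Cl(120°) eclipsed 6.7; NH2(240°)/CN(240°) eclipsed 8.0 → 26.4 kJ/mol.

26.4 kJ/mol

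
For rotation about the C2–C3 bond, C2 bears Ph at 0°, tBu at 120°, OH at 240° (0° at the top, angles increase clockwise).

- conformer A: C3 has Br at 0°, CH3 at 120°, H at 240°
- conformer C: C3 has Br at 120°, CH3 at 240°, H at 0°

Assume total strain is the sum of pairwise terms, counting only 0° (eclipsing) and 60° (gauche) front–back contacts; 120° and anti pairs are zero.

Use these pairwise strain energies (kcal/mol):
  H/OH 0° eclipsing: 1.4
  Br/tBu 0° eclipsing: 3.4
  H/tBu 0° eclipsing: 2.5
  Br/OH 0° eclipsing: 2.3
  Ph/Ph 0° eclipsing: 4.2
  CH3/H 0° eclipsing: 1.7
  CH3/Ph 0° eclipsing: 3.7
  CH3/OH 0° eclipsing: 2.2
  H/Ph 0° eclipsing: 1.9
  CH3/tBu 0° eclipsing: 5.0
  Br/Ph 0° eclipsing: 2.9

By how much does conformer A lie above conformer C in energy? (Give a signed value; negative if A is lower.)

+1.8 kcal/mol

A (eclipsed): Ph–Br eclipsed, tBu–CH3 eclipsed, OH–H eclipsed; 2.9 + 5.0 + 1.4 = 9.3 kcal/mol.
C (eclipsed): Ph–H eclipsed, tBu–Br eclipsed, OH–CH3 eclipsed; 1.9 + 3.4 + 2.2 = 7.5 kcal/mol.
E(A) − E(C) = 9.3 − 7.5 = +1.8 kcal/mol.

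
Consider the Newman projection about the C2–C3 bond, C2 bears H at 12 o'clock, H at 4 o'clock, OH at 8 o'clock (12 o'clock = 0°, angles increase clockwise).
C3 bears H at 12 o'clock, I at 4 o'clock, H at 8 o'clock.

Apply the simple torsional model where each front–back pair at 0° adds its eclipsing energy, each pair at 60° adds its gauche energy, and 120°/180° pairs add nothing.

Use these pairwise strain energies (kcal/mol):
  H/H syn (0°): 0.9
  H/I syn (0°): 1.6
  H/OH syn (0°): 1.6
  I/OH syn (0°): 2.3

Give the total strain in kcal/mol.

4.1 kcal/mol

This conformer (eclipsed): H(0°)/H(0°) eclipsed 0.9; H(120°)/I(120°) eclipsed 1.6; OH(240°)/H(240°) eclipsed 1.6 → 4.1 kcal/mol.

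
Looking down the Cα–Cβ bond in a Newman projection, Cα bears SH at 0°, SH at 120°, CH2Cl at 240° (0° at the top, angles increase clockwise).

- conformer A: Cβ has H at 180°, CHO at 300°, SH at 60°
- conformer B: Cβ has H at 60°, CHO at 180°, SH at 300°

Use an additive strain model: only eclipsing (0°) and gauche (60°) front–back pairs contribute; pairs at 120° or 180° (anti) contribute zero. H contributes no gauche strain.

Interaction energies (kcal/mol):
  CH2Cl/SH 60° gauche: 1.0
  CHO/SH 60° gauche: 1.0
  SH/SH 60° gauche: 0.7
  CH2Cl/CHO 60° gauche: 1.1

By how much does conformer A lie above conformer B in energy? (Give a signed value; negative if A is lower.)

-0.3 kcal/mol

A is staggered. SH at 0° is gauche with CHO at 300° (1.0); SH at 0° is gauche with SH at 60° (0.7); SH at 120° is gauche with SH at 60° (0.7); CH2Cl at 240° is gauche with CHO at 300° (1.1). Total 3.5 kcal/mol.
B is staggered. SH at 0° is gauche with SH at 300° (0.7); SH at 120° is gauche with CHO at 180° (1.0); CH2Cl at 240° is gauche with CHO at 180° (1.1); CH2Cl at 240° is gauche with SH at 300° (1.0). Total 3.8 kcal/mol.
E(A) − E(B) = 3.5 − 3.8 = -0.3 kcal/mol.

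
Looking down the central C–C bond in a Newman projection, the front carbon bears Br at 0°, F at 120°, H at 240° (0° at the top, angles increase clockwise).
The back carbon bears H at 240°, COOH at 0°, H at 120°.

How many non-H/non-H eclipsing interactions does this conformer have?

1

Non-H eclipsing pairs: Br(0°)/COOH(0°) — 1 interaction.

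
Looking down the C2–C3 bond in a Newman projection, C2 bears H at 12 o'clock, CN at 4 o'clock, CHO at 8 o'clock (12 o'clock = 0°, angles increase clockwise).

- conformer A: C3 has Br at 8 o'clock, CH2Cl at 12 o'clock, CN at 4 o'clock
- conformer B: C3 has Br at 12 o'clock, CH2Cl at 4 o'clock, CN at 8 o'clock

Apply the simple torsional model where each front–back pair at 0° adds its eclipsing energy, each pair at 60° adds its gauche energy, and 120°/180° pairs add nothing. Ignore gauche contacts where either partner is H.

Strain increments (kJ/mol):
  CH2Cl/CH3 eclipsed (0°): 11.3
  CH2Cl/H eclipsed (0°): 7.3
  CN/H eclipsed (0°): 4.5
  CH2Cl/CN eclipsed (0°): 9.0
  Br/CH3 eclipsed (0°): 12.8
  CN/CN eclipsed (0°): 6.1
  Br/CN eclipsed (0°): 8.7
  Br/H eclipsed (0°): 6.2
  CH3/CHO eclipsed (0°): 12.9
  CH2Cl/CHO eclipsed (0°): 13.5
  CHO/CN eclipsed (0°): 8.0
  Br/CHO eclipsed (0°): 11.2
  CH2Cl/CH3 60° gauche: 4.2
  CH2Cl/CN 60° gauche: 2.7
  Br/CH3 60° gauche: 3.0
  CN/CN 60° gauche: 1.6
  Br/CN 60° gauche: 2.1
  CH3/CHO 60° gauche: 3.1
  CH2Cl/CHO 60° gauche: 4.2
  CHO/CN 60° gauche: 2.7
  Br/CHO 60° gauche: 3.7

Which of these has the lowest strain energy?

B

A (eclipsed): H–CH2Cl eclipsed, CN–CN eclipsed, CHO–Br eclipsed; 7.3 + 6.1 + 11.2 = 24.6 kJ/mol.
B (eclipsed): H–Br eclipsed, CN–CH2Cl eclipsed, CHO–CN eclipsed; 6.2 + 9.0 + 8.0 = 23.2 kJ/mol.
B has the lowest total (23.2 kJ/mol).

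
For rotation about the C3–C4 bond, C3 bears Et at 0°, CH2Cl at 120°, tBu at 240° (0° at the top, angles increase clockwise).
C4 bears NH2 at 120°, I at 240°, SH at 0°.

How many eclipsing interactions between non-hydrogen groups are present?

3

Non-H eclipsing pairs: Et(0°)/SH(0°); CH2Cl(120°)/NH2(120°); tBu(240°)/I(240°) — 3 interactions.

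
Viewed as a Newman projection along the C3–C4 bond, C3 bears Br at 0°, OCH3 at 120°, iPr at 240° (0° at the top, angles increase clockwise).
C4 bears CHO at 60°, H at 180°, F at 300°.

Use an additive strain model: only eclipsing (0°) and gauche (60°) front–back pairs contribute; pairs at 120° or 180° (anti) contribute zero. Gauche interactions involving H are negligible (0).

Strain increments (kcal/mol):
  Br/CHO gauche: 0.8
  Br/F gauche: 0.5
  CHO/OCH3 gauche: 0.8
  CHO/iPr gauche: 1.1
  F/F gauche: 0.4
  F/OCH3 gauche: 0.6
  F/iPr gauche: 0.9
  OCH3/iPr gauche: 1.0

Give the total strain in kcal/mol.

This conformer is staggered. Br at 0° is gauche with CHO at 60° (0.8); Br at 0° is gauche with F at 300° (0.5); OCH3 at 120° is gauche with CHO at 60° (0.8); iPr at 240° is gauche with F at 300° (0.9). Total 3.0 kcal/mol.

3.0 kcal/mol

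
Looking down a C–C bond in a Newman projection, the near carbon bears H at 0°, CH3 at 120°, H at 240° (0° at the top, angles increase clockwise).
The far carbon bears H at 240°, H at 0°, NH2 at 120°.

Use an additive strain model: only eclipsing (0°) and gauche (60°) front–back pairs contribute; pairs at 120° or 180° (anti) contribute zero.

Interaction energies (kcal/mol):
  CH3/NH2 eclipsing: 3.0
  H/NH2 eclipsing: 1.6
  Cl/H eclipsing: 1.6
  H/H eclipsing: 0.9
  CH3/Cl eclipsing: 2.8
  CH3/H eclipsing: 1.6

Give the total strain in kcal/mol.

4.8 kcal/mol

This conformer (eclipsed): H(0°)/H(0°) eclipsed 0.9; CH3(120°)/NH2(120°) eclipsed 3.0; H(240°)/H(240°) eclipsed 0.9 → 4.8 kcal/mol.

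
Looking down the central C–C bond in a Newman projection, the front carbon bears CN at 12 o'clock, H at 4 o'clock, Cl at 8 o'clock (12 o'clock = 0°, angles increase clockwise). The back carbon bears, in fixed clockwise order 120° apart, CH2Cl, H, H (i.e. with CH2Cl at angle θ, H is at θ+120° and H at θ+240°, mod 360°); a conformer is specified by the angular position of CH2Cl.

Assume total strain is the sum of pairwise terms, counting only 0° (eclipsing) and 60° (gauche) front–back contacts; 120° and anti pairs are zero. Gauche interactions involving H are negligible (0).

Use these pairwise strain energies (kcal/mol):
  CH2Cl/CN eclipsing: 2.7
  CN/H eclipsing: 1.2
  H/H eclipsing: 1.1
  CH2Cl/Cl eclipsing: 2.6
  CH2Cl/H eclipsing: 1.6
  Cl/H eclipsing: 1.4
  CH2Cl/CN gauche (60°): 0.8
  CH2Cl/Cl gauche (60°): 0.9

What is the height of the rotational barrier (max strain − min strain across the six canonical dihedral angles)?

CH2Cl at 0° (eclipsed): CN(0°)/CH2Cl(0°) eclipsed 2.7; H(120°)/H(120°) eclipsed 1.1; Cl(240°)/H(240°) eclipsed 1.4 → 5.2 kcal/mol.
CH2Cl at 60° (staggered): CN(0°)/CH2Cl(60°) gauche 0.8 → 0.8 kcal/mol.
CH2Cl at 120° (eclipsed): CN(0°)/H(0°) eclipsed 1.2; H(120°)/CH2Cl(120°) eclipsed 1.6; Cl(240°)/H(240°) eclipsed 1.4 → 4.2 kcal/mol.
CH2Cl at 180° (staggered): Cl(240°)/CH2Cl(180°) gauche 0.9 → 0.9 kcal/mol.
CH2Cl at 240° (eclipsed): CN(0°)/H(0°) eclipsed 1.2; H(120°)/H(120°) eclipsed 1.1; Cl(240°)/CH2Cl(240°) eclipsed 2.6 → 4.9 kcal/mol.
CH2Cl at 300° (staggered): CN(0°)/CH2Cl(300°) gauche 0.8; Cl(240°)/CH2Cl(300°) gauche 0.9 → 1.7 kcal/mol.
Max at 0° (5.2 kcal/mol), min at 60° (0.8 kcal/mol); barrier = 4.4 kcal/mol.

4.4 kcal/mol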